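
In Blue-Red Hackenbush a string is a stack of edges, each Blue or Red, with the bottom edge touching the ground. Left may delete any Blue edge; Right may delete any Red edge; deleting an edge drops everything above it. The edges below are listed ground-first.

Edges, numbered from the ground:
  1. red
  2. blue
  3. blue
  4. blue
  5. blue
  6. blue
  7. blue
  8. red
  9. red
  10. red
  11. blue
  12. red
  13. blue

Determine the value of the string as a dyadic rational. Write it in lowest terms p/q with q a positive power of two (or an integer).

-117/4096

edge 1 of 13 (red): { ∅ | 0 } ⇒ -1
edge 2 of 13 (blue): { -1 | 0 } ⇒ -1/2
edge 3 of 13 (blue): { -1, -1/2 | 0 } ⇒ -1/4
edge 4 of 13 (blue): { -1, -1/2, -1/4 | 0 } ⇒ -1/8
edge 5 of 13 (blue): { -1, -1/2, -1/4, -1/8 | 0 } ⇒ -1/16
edge 6 of 13 (blue): { -1, -1/2, -1/4, -1/8, -1/16 | 0 } ⇒ -1/32
edge 7 of 13 (blue): { -1, -1/2, -1/4, -1/8, -1/16, -1/32 | 0 } ⇒ -1/64
edge 8 of 13 (red): { -1, -1/2, -1/4, -1/8, -1/16, -1/32 | -1/64, 0 } ⇒ -3/128
edge 9 of 13 (red): { -1, -1/2, -1/4, -1/8, -1/16, -1/32 | -3/128, -1/64, 0 } ⇒ -7/256
edge 10 of 13 (red): { -1, -1/2, -1/4, -1/8, -1/16, -1/32 | -7/256, -3/128, -1/64, 0 } ⇒ -15/512
edge 11 of 13 (blue): { -1, -1/2, -1/4, -1/8, -1/16, -1/32, -15/512 | -7/256, -3/128, -1/64, 0 } ⇒ -29/1024
edge 12 of 13 (red): { -1, -1/2, -1/4, -1/8, -1/16, -1/32, -15/512 | -29/1024, -7/256, -3/128, -1/64, 0 } ⇒ -59/2048
edge 13 of 13 (blue): { -1, -1/2, -1/4, -1/8, -1/16, -1/32, -15/512, -59/2048 | -29/1024, -7/256, -3/128, -1/64, 0 } ⇒ -117/4096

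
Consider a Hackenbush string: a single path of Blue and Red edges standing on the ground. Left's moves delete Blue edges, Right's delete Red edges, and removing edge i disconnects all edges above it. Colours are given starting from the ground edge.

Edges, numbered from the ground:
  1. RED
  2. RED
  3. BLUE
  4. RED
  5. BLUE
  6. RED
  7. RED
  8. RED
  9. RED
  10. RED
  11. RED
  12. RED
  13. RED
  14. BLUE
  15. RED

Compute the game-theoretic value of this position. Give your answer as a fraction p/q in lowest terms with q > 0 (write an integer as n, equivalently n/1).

1 of 15 · R · max L −∞ · min R 0 → -1
2 of 15 · RR · max L −∞ · min R -1 → -2
3 of 15 · RRB · max L -2 · min R -1 → -3/2
4 of 15 · RRBR · max L -2 · min R -3/2 → -7/4
5 of 15 · RRBRB · max L -7/4 · min R -3/2 → -13/8
6 of 15 · RRBRBR · max L -7/4 · min R -13/8 → -27/16
7 of 15 · RRBRBRR · max L -7/4 · min R -27/16 → -55/32
8 of 15 · RRBRBRRR · max L -7/4 · min R -55/32 → -111/64
9 of 15 · RRBRBRRRR · max L -7/4 · min R -111/64 → -223/128
10 of 15 · RRBRBRRRRR · max L -7/4 · min R -223/128 → -447/256
11 of 15 · RRBRBRRRRRR · max L -7/4 · min R -447/256 → -895/512
12 of 15 · RRBRBRRRRRRR · max L -7/4 · min R -895/512 → -1791/1024
13 of 15 · RRBRBRRRRRRRR · max L -7/4 · min R -1791/1024 → -3583/2048
14 of 15 · RRBRBRRRRRRRRB · max L -3583/2048 · min R -1791/1024 → -7165/4096
15 of 15 · RRBRBRRRRRRRRBR · max L -3583/2048 · min R -7165/4096 → -14331/8192

-14331/8192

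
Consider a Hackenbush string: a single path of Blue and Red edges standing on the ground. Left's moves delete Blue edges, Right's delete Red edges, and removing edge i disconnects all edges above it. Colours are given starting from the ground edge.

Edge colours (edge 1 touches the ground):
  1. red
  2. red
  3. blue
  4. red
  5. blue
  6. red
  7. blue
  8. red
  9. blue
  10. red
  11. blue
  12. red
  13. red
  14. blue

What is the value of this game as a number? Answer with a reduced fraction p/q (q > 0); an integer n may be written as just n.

-6829/4096

edge 1 of 14 (red): {  | 0 } => -1
edge 2 of 14 (red): {  | -1; 0 } => -2
edge 3 of 14 (blue): { -2 | -1; 0 } => -3/2
edge 4 of 14 (red): { -2 | -3/2; -1; 0 } => -7/4
edge 5 of 14 (blue): { -2; -7/4 | -3/2; -1; 0 } => -13/8
edge 6 of 14 (red): { -2; -7/4 | -13/8; -3/2; -1; 0 } => -27/16
edge 7 of 14 (blue): { -2; -7/4; -27/16 | -13/8; -3/2; -1; 0 } => -53/32
edge 8 of 14 (red): { -2; -7/4; -27/16 | -53/32; -13/8; -3/2; -1; 0 } => -107/64
edge 9 of 14 (blue): { -2; -7/4; -27/16; -107/64 | -53/32; -13/8; -3/2; -1; 0 } => -213/128
edge 10 of 14 (red): { -2; -7/4; -27/16; -107/64 | -213/128; -53/32; -13/8; -3/2; -1; 0 } => -427/256
edge 11 of 14 (blue): { -2; -7/4; -27/16; -107/64; -427/256 | -213/128; -53/32; -13/8; -3/2; -1; 0 } => -853/512
edge 12 of 14 (red): { -2; -7/4; -27/16; -107/64; -427/256 | -853/512; -213/128; -53/32; -13/8; -3/2; -1; 0 } => -1707/1024
edge 13 of 14 (red): { -2; -7/4; -27/16; -107/64; -427/256 | -1707/1024; -853/512; -213/128; -53/32; -13/8; -3/2; -1; 0 } => -3415/2048
edge 14 of 14 (blue): { -2; -7/4; -27/16; -107/64; -427/256; -3415/2048 | -1707/1024; -853/512; -213/128; -53/32; -13/8; -3/2; -1; 0 } => -6829/4096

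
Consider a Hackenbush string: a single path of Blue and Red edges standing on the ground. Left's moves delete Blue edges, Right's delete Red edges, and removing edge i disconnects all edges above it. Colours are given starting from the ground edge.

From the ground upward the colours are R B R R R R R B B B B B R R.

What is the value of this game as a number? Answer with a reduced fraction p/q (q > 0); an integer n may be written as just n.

Prefix values for R B R R R R R B B B B B R R via {L|R} + simplicity:
1 of 14 · R · max L −∞ · min R 0 gives -1
2 of 14 · RB · max L -1 · min R 0 gives -1/2
3 of 14 · RBR · max L -1 · min R -1/2 gives -3/4
4 of 14 · RBRR · max L -1 · min R -3/4 gives -7/8
5 of 14 · RBRRR · max L -1 · min R -7/8 gives -15/16
6 of 14 · RBRRRR · max L -1 · min R -15/16 gives -31/32
7 of 14 · RBRRRRR · max L -1 · min R -31/32 gives -63/64
8 of 14 · RBRRRRRB · max L -63/64 · min R -31/32 gives -125/128
9 of 14 · RBRRRRRBB · max L -125/128 · min R -31/32 gives -249/256
10 of 14 · RBRRRRRBBB · max L -249/256 · min R -31/32 gives -497/512
11 of 14 · RBRRRRRBBBB · max L -497/512 · min R -31/32 gives -993/1024
12 of 14 · RBRRRRRBBBBB · max L -993/1024 · min R -31/32 gives -1985/2048
13 of 14 · RBRRRRRBBBBBR · max L -993/1024 · min R -1985/2048 gives -3971/4096
14 of 14 · RBRRRRRBBBBBRR · max L -993/1024 · min R -3971/4096 gives -7943/8192

-7943/8192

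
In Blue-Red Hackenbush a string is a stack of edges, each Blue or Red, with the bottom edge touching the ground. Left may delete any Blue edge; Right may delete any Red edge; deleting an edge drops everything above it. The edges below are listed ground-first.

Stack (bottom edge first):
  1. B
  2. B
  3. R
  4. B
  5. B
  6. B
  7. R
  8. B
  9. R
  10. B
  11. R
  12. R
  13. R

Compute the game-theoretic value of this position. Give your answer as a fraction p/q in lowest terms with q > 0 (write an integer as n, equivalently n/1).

3921/2048

Build G(s[:k]) for k = 1..13, string s = B B R B B B R B R B R R R.
1 of 13 · B · max L 0 · min R +∞ so 1
2 of 13 · BB · max L 1 · min R +∞ so 2
3 of 13 · BBR · max L 1 · min R 2 so 3/2
4 of 13 · BBRB · max L 3/2 · min R 2 so 7/4
5 of 13 · BBRBB · max L 7/4 · min R 2 so 15/8
6 of 13 · BBRBBB · max L 15/8 · min R 2 so 31/16
7 of 13 · BBRBBBR · max L 15/8 · min R 31/16 so 61/32
8 of 13 · BBRBBBRB · max L 61/32 · min R 31/16 so 123/64
9 of 13 · BBRBBBRBR · max L 61/32 · min R 123/64 so 245/128
10 of 13 · BBRBBBRBRB · max L 245/128 · min R 123/64 so 491/256
11 of 13 · BBRBBBRBRBR · max L 245/128 · min R 491/256 so 981/512
12 of 13 · BBRBBBRBRBRR · max L 245/128 · min R 981/512 so 1961/1024
13 of 13 · BBRBBBRBRBRRR · max L 245/128 · min R 1961/1024 so 3921/2048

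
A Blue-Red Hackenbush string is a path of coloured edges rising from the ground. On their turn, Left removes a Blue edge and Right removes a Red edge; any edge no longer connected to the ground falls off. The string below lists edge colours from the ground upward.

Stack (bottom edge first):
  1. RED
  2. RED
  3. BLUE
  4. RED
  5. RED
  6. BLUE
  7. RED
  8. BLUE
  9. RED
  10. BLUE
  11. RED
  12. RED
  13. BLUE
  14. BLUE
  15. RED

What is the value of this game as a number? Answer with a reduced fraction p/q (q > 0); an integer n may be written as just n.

1 of 15 · R · max L −∞ · min R 0 => -1
2 of 15 · RR · max L −∞ · min R -1 => -2
3 of 15 · RRB · max L -2 · min R -1 => -3/2
4 of 15 · RRBR · max L -2 · min R -3/2 => -7/4
5 of 15 · RRBRR · max L -2 · min R -7/4 => -15/8
6 of 15 · RRBRRB · max L -15/8 · min R -7/4 => -29/16
7 of 15 · RRBRRBR · max L -15/8 · min R -29/16 => -59/32
8 of 15 · RRBRRBRB · max L -59/32 · min R -29/16 => -117/64
9 of 15 · RRBRRBRBR · max L -59/32 · min R -117/64 => -235/128
10 of 15 · RRBRRBRBRB · max L -235/128 · min R -117/64 => -469/256
11 of 15 · RRBRRBRBRBR · max L -235/128 · min R -469/256 => -939/512
12 of 15 · RRBRRBRBRBRR · max L -235/128 · min R -939/512 => -1879/1024
13 of 15 · RRBRRBRBRBRRB · max L -1879/1024 · min R -939/512 => -3757/2048
14 of 15 · RRBRRBRBRBRRBB · max L -3757/2048 · min R -939/512 => -7513/4096
15 of 15 · RRBRRBRBRBRRBBR · max L -3757/2048 · min R -7513/4096 => -15027/8192

-15027/8192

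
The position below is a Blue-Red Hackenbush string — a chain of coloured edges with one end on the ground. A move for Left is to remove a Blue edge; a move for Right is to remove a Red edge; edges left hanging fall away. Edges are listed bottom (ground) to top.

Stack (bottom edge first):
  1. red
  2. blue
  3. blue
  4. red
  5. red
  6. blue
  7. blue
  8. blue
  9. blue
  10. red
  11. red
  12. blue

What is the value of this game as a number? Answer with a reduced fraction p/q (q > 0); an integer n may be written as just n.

Build value(s[:k]) for k = 1..12, string s = red blue blue red red blue blue blue blue red red blue.
value(r) = { (no moves) | 0 } — -1
value(rb) = { -1 | 0 } — -1/2
value(rbb) = { -1,-1/2 | 0 } — -1/4
value(rbbr) = { -1,-1/2 | -1/4,0 } — -3/8
value(rbbrr) = { -1,-1/2 | -3/8,-1/4,0 } — -7/16
value(rbbrrb) = { -1,-1/2,-7/16 | -3/8,-1/4,0 } — -13/32
value(rbbrrbb) = { -1,-1/2,-7/16,-13/32 | -3/8,-1/4,0 } — -25/64
value(rbbrrbbb) = { -1,-1/2,-7/16,-13/32,-25/64 | -3/8,-1/4,0 } — -49/128
value(rbbrrbbbb) = { -1,-1/2,-7/16,-13/32,-25/64,-49/128 | -3/8,-1/4,0 } — -97/256
value(rbbrrbbbbr) = { -1,-1/2,-7/16,-13/32,-25/64,-49/128 | -97/256,-3/8,-1/4,0 } — -195/512
value(rbbrrbbbbrr) = { -1,-1/2,-7/16,-13/32,-25/64,-49/128 | -195/512,-97/256,-3/8,-1/4,0 } — -391/1024
value(rbbrrbbbbrrb) = { -1,-1/2,-7/16,-13/32,-25/64,-49/128,-391/1024 | -195/512,-97/256,-3/8,-1/4,0 } — -781/2048

-781/2048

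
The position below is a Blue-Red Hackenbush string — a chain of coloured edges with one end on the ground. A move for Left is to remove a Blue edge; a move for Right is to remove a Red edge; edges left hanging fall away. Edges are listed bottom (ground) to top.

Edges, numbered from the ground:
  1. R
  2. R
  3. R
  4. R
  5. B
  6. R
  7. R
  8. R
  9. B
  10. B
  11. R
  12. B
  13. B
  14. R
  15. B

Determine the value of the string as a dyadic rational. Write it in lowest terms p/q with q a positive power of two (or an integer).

edge 1 of 15 (R): {  | 0 } gives -1
edge 2 of 15 (R): {  | -1; 0 } gives -2
edge 3 of 15 (R): {  | -2; -1; 0 } gives -3
edge 4 of 15 (R): {  | -3; -2; -1; 0 } gives -4
edge 5 of 15 (B): { -4 | -3; -2; -1; 0 } gives -7/2
edge 6 of 15 (R): { -4 | -7/2; -3; -2; -1; 0 } gives -15/4
edge 7 of 15 (R): { -4 | -15/4; -7/2; -3; -2; -1; 0 } gives -31/8
edge 8 of 15 (R): { -4 | -31/8; -15/4; -7/2; -3; -2; -1; 0 } gives -63/16
edge 9 of 15 (B): { -4; -63/16 | -31/8; -15/4; -7/2; -3; -2; -1; 0 } gives -125/32
edge 10 of 15 (B): { -4; -63/16; -125/32 | -31/8; -15/4; -7/2; -3; -2; -1; 0 } gives -249/64
edge 11 of 15 (R): { -4; -63/16; -125/32 | -249/64; -31/8; -15/4; -7/2; -3; -2; -1; 0 } gives -499/128
edge 12 of 15 (B): { -4; -63/16; -125/32; -499/128 | -249/64; -31/8; -15/4; -7/2; -3; -2; -1; 0 } gives -997/256
edge 13 of 15 (B): { -4; -63/16; -125/32; -499/128; -997/256 | -249/64; -31/8; -15/4; -7/2; -3; -2; -1; 0 } gives -1993/512
edge 14 of 15 (R): { -4; -63/16; -125/32; -499/128; -997/256 | -1993/512; -249/64; -31/8; -15/4; -7/2; -3; -2; -1; 0 } gives -3987/1024
edge 15 of 15 (B): { -4; -63/16; -125/32; -499/128; -997/256; -3987/1024 | -1993/512; -249/64; -31/8; -15/4; -7/2; -3; -2; -1; 0 } gives -7973/2048

-7973/2048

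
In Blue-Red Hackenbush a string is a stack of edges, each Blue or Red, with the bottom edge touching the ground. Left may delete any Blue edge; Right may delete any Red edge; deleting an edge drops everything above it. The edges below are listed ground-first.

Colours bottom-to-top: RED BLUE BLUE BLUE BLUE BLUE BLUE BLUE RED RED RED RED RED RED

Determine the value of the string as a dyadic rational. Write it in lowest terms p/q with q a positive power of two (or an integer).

-127/8192

v_1 [R]  L=[∅]  R=[0]  gives -1
v_2 [RB]  L=[-1]  R=[0]  gives -1/2
v_3 [RBB]  L=[-1,-1/2]  R=[0]  gives -1/4
v_4 [RBBB]  L=[-1,-1/2,-1/4]  R=[0]  gives -1/8
v_5 [RBBBB]  L=[-1,-1/2,-1/4,-1/8]  R=[0]  gives -1/16
v_6 [RBBBBB]  L=[-1,-1/2,-1/4,-1/8,-1/16]  R=[0]  gives -1/32
v_7 [RBBBBBB]  L=[-1,-1/2,-1/4,-1/8,-1/16,-1/32]  R=[0]  gives -1/64
v_8 [RBBBBBBB]  L=[-1,-1/2,-1/4,-1/8,-1/16,-1/32,-1/64]  R=[0]  gives -1/128
v_9 [RBBBBBBBR]  L=[-1,-1/2,-1/4,-1/8,-1/16,-1/32,-1/64]  R=[-1/128,0]  gives -3/256
v_10 [RBBBBBBBRR]  L=[-1,-1/2,-1/4,-1/8,-1/16,-1/32,-1/64]  R=[-3/256,-1/128,0]  gives -7/512
v_11 [RBBBBBBBRRR]  L=[-1,-1/2,-1/4,-1/8,-1/16,-1/32,-1/64]  R=[-7/512,-3/256,-1/128,0]  gives -15/1024
v_12 [RBBBBBBBRRRR]  L=[-1,-1/2,-1/4,-1/8,-1/16,-1/32,-1/64]  R=[-15/1024,-7/512,-3/256,-1/128,0]  gives -31/2048
v_13 [RBBBBBBBRRRRR]  L=[-1,-1/2,-1/4,-1/8,-1/16,-1/32,-1/64]  R=[-31/2048,-15/1024,-7/512,-3/256,-1/128,0]  gives -63/4096
v_14 [RBBBBBBBRRRRRR]  L=[-1,-1/2,-1/4,-1/8,-1/16,-1/32,-1/64]  R=[-63/4096,-31/2048,-15/1024,-7/512,-3/256,-1/128,0]  gives -127/8192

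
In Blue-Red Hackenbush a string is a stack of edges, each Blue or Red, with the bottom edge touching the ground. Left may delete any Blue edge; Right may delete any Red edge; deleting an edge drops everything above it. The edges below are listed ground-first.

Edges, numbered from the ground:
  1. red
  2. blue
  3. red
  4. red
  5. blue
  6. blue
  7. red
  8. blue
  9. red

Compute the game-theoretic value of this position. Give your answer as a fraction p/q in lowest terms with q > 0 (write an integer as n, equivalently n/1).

-203/256

Recurse on prefixes of the 9-edge string red blue red red blue blue red blue red:
G(r) = { (no moves) | 0 } — -1
G(rb) = { -1 | 0 } — -1/2
G(rbr) = { -1 | -1/2 0 } — -3/4
G(rbrr) = { -1 | -3/4 -1/2 0 } — -7/8
G(rbrrb) = { -1 -7/8 | -3/4 -1/2 0 } — -13/16
G(rbrrbb) = { -1 -7/8 -13/16 | -3/4 -1/2 0 } — -25/32
G(rbrrbbr) = { -1 -7/8 -13/16 | -25/32 -3/4 -1/2 0 } — -51/64
G(rbrrbbrb) = { -1 -7/8 -13/16 -51/64 | -25/32 -3/4 -1/2 0 } — -101/128
G(rbrrbbrbr) = { -1 -7/8 -13/16 -51/64 | -101/128 -25/32 -3/4 -1/2 0 } — -203/256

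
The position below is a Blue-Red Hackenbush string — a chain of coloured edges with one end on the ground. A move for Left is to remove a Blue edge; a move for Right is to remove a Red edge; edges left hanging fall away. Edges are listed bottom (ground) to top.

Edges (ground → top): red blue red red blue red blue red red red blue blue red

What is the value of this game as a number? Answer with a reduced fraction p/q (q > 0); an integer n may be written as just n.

-3443/4096

v(r) = { (no moves) | 0 } → -1
v(rb) = { -1 | 0 } → -1/2
v(rbr) = { -1 | -1/2,0 } → -3/4
v(rbrr) = { -1 | -3/4,-1/2,0 } → -7/8
v(rbrrb) = { -1,-7/8 | -3/4,-1/2,0 } → -13/16
v(rbrrbr) = { -1,-7/8 | -13/16,-3/4,-1/2,0 } → -27/32
v(rbrrbrb) = { -1,-7/8,-27/32 | -13/16,-3/4,-1/2,0 } → -53/64
v(rbrrbrbr) = { -1,-7/8,-27/32 | -53/64,-13/16,-3/4,-1/2,0 } → -107/128
v(rbrrbrbrr) = { -1,-7/8,-27/32 | -107/128,-53/64,-13/16,-3/4,-1/2,0 } → -215/256
v(rbrrbrbrrr) = { -1,-7/8,-27/32 | -215/256,-107/128,-53/64,-13/16,-3/4,-1/2,0 } → -431/512
v(rbrrbrbrrrb) = { -1,-7/8,-27/32,-431/512 | -215/256,-107/128,-53/64,-13/16,-3/4,-1/2,0 } → -861/1024
v(rbrrbrbrrrbb) = { -1,-7/8,-27/32,-431/512,-861/1024 | -215/256,-107/128,-53/64,-13/16,-3/4,-1/2,0 } → -1721/2048
v(rbrrbrbrrrbbr) = { -1,-7/8,-27/32,-431/512,-861/1024 | -1721/2048,-215/256,-107/128,-53/64,-13/16,-3/4,-1/2,0 } → -3443/4096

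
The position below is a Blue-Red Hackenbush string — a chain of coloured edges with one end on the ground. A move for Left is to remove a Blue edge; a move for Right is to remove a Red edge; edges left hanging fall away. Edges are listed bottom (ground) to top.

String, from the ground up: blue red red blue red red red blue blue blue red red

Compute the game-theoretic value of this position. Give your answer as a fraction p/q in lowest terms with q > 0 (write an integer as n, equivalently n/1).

569/2048

Recurse on prefixes of the 12-edge string blue red red blue red red red blue blue blue red red:
val_1 [b]  L=[0]  R=[∅]  — 1
val_2 [br]  L=[0]  R=[1]  — 1/2
val_3 [brr]  L=[0]  R=[1/2 1]  — 1/4
val_4 [brrb]  L=[0 1/4]  R=[1/2 1]  — 3/8
val_5 [brrbr]  L=[0 1/4]  R=[3/8 1/2 1]  — 5/16
val_6 [brrbrr]  L=[0 1/4]  R=[5/16 3/8 1/2 1]  — 9/32
val_7 [brrbrrr]  L=[0 1/4]  R=[9/32 5/16 3/8 1/2 1]  — 17/64
val_8 [brrbrrrb]  L=[0 1/4 17/64]  R=[9/32 5/16 3/8 1/2 1]  — 35/128
val_9 [brrbrrrbb]  L=[0 1/4 17/64 35/128]  R=[9/32 5/16 3/8 1/2 1]  — 71/256
val_10 [brrbrrrbbb]  L=[0 1/4 17/64 35/128 71/256]  R=[9/32 5/16 3/8 1/2 1]  — 143/512
val_11 [brrbrrrbbbr]  L=[0 1/4 17/64 35/128 71/256]  R=[143/512 9/32 5/16 3/8 1/2 1]  — 285/1024
val_12 [brrbrrrbbbrr]  L=[0 1/4 17/64 35/128 71/256]  R=[285/1024 143/512 9/32 5/16 3/8 1/2 1]  — 569/2048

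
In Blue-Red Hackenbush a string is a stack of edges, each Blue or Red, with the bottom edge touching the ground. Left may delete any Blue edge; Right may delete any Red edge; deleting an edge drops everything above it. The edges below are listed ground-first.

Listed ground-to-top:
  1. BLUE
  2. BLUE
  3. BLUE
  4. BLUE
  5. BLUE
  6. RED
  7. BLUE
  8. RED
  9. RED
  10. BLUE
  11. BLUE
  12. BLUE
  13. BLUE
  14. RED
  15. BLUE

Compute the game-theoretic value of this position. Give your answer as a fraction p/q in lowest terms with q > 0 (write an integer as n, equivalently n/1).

4731/1024

1 of 15 · B · max L 0 · min R +∞ ⇒ 1
2 of 15 · BB · max L 1 · min R +∞ ⇒ 2
3 of 15 · BBB · max L 2 · min R +∞ ⇒ 3
4 of 15 · BBBB · max L 3 · min R +∞ ⇒ 4
5 of 15 · BBBBB · max L 4 · min R +∞ ⇒ 5
6 of 15 · BBBBBR · max L 4 · min R 5 ⇒ 9/2
7 of 15 · BBBBBRB · max L 9/2 · min R 5 ⇒ 19/4
8 of 15 · BBBBBRBR · max L 9/2 · min R 19/4 ⇒ 37/8
9 of 15 · BBBBBRBRR · max L 9/2 · min R 37/8 ⇒ 73/16
10 of 15 · BBBBBRBRRB · max L 73/16 · min R 37/8 ⇒ 147/32
11 of 15 · BBBBBRBRRBB · max L 147/32 · min R 37/8 ⇒ 295/64
12 of 15 · BBBBBRBRRBBB · max L 295/64 · min R 37/8 ⇒ 591/128
13 of 15 · BBBBBRBRRBBBB · max L 591/128 · min R 37/8 ⇒ 1183/256
14 of 15 · BBBBBRBRRBBBBR · max L 591/128 · min R 1183/256 ⇒ 2365/512
15 of 15 · BBBBBRBRRBBBBRB · max L 2365/512 · min R 1183/256 ⇒ 4731/1024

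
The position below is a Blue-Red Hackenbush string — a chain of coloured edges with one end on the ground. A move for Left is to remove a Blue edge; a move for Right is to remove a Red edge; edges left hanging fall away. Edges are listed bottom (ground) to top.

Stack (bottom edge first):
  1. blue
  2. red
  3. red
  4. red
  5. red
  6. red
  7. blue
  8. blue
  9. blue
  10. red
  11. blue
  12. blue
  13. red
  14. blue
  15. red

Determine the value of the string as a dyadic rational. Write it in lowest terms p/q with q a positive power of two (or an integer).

949/16384

Build v(s[:k]) for k = 1..15, string s = blue red red red red red blue blue blue red blue blue red blue red.
edge 1 of 15 (blue): { 0 | — } → 1
edge 2 of 15 (red): { 0 | 1 } → 1/2
edge 3 of 15 (red): { 0 | 1/2 1 } → 1/4
edge 4 of 15 (red): { 0 | 1/4 1/2 1 } → 1/8
edge 5 of 15 (red): { 0 | 1/8 1/4 1/2 1 } → 1/16
edge 6 of 15 (red): { 0 | 1/16 1/8 1/4 1/2 1 } → 1/32
edge 7 of 15 (blue): { 0 1/32 | 1/16 1/8 1/4 1/2 1 } → 3/64
edge 8 of 15 (blue): { 0 1/32 3/64 | 1/16 1/8 1/4 1/2 1 } → 7/128
edge 9 of 15 (blue): { 0 1/32 3/64 7/128 | 1/16 1/8 1/4 1/2 1 } → 15/256
edge 10 of 15 (red): { 0 1/32 3/64 7/128 | 15/256 1/16 1/8 1/4 1/2 1 } → 29/512
edge 11 of 15 (blue): { 0 1/32 3/64 7/128 29/512 | 15/256 1/16 1/8 1/4 1/2 1 } → 59/1024
edge 12 of 15 (blue): { 0 1/32 3/64 7/128 29/512 59/1024 | 15/256 1/16 1/8 1/4 1/2 1 } → 119/2048
edge 13 of 15 (red): { 0 1/32 3/64 7/128 29/512 59/1024 | 119/2048 15/256 1/16 1/8 1/4 1/2 1 } → 237/4096
edge 14 of 15 (blue): { 0 1/32 3/64 7/128 29/512 59/1024 237/4096 | 119/2048 15/256 1/16 1/8 1/4 1/2 1 } → 475/8192
edge 15 of 15 (red): { 0 1/32 3/64 7/128 29/512 59/1024 237/4096 | 475/8192 119/2048 15/256 1/16 1/8 1/4 1/2 1 } → 949/16384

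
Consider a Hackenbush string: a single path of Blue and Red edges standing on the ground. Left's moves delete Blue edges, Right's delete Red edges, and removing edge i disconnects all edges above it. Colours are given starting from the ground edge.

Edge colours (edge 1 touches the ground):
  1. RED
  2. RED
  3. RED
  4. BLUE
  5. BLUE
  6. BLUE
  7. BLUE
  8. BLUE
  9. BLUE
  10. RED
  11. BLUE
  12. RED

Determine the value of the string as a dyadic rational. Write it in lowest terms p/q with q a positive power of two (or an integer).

Recurse on prefixes of the 12-edge string RED RED RED BLUE BLUE BLUE BLUE BLUE BLUE RED BLUE RED:
val_1 [R]  L=[—]  R=[0]  => -1
val_2 [RR]  L=[—]  R=[-1; 0]  => -2
val_3 [RRR]  L=[—]  R=[-2; -1; 0]  => -3
val_4 [RRRB]  L=[-3]  R=[-2; -1; 0]  => -5/2
val_5 [RRRBB]  L=[-3; -5/2]  R=[-2; -1; 0]  => -9/4
val_6 [RRRBBB]  L=[-3; -5/2; -9/4]  R=[-2; -1; 0]  => -17/8
val_7 [RRRBBBB]  L=[-3; -5/2; -9/4; -17/8]  R=[-2; -1; 0]  => -33/16
val_8 [RRRBBBBB]  L=[-3; -5/2; -9/4; -17/8; -33/16]  R=[-2; -1; 0]  => -65/32
val_9 [RRRBBBBBB]  L=[-3; -5/2; -9/4; -17/8; -33/16; -65/32]  R=[-2; -1; 0]  => -129/64
val_10 [RRRBBBBBBR]  L=[-3; -5/2; -9/4; -17/8; -33/16; -65/32]  R=[-129/64; -2; -1; 0]  => -259/128
val_11 [RRRBBBBBBRB]  L=[-3; -5/2; -9/4; -17/8; -33/16; -65/32; -259/128]  R=[-129/64; -2; -1; 0]  => -517/256
val_12 [RRRBBBBBBRBR]  L=[-3; -5/2; -9/4; -17/8; -33/16; -65/32; -259/128]  R=[-517/256; -129/64; -2; -1; 0]  => -1035/512

-1035/512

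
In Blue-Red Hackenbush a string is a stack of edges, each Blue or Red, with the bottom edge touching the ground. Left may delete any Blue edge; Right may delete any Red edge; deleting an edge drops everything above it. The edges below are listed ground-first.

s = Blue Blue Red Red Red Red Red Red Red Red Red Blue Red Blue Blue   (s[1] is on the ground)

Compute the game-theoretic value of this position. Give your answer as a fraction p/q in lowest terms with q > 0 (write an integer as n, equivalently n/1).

G(B) = { 0 |  } so 1
G(BB) = { 0; 1 |  } so 2
G(BBR) = { 0; 1 | 2 } so 3/2
G(BBRR) = { 0; 1 | 3/2; 2 } so 5/4
G(BBRRR) = { 0; 1 | 5/4; 3/2; 2 } so 9/8
G(BBRRRR) = { 0; 1 | 9/8; 5/4; 3/2; 2 } so 17/16
G(BBRRRRR) = { 0; 1 | 17/16; 9/8; 5/4; 3/2; 2 } so 33/32
G(BBRRRRRR) = { 0; 1 | 33/32; 17/16; 9/8; 5/4; 3/2; 2 } so 65/64
G(BBRRRRRRR) = { 0; 1 | 65/64; 33/32; 17/16; 9/8; 5/4; 3/2; 2 } so 129/128
G(BBRRRRRRRR) = { 0; 1 | 129/128; 65/64; 33/32; 17/16; 9/8; 5/4; 3/2; 2 } so 257/256
G(BBRRRRRRRRR) = { 0; 1 | 257/256; 129/128; 65/64; 33/32; 17/16; 9/8; 5/4; 3/2; 2 } so 513/512
G(BBRRRRRRRRRB) = { 0; 1; 513/512 | 257/256; 129/128; 65/64; 33/32; 17/16; 9/8; 5/4; 3/2; 2 } so 1027/1024
G(BBRRRRRRRRRBR) = { 0; 1; 513/512 | 1027/1024; 257/256; 129/128; 65/64; 33/32; 17/16; 9/8; 5/4; 3/2; 2 } so 2053/2048
G(BBRRRRRRRRRBRB) = { 0; 1; 513/512; 2053/2048 | 1027/1024; 257/256; 129/128; 65/64; 33/32; 17/16; 9/8; 5/4; 3/2; 2 } so 4107/4096
G(BBRRRRRRRRRBRBB) = { 0; 1; 513/512; 2053/2048; 4107/4096 | 1027/1024; 257/256; 129/128; 65/64; 33/32; 17/16; 9/8; 5/4; 3/2; 2 } so 8215/8192

8215/8192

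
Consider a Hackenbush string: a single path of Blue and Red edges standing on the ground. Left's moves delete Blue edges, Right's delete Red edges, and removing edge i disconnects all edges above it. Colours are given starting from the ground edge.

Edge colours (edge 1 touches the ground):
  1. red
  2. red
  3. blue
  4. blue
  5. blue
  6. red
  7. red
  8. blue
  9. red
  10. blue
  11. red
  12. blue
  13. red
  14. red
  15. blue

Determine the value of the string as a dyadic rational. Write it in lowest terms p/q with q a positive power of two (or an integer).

Recurse on prefixes of the 15-edge string red red blue blue blue red red blue red blue red blue red red blue:
step 1: add red to get r; options L={ — } R={ 0 } -> -1
step 2: add red to get rr; options L={ — } R={ -1; 0 } -> -2
step 3: add blue to get rrb; options L={ -2 } R={ -1; 0 } -> -3/2
step 4: add blue to get rrbb; options L={ -2; -3/2 } R={ -1; 0 } -> -5/4
step 5: add blue to get rrbbb; options L={ -2; -3/2; -5/4 } R={ -1; 0 } -> -9/8
step 6: add red to get rrbbbr; options L={ -2; -3/2; -5/4 } R={ -9/8; -1; 0 } -> -19/16
step 7: add red to get rrbbbrr; options L={ -2; -3/2; -5/4 } R={ -19/16; -9/8; -1; 0 } -> -39/32
step 8: add blue to get rrbbbrrb; options L={ -2; -3/2; -5/4; -39/32 } R={ -19/16; -9/8; -1; 0 } -> -77/64
step 9: add red to get rrbbbrrbr; options L={ -2; -3/2; -5/4; -39/32 } R={ -77/64; -19/16; -9/8; -1; 0 } -> -155/128
step 10: add blue to get rrbbbrrbrb; options L={ -2; -3/2; -5/4; -39/32; -155/128 } R={ -77/64; -19/16; -9/8; -1; 0 } -> -309/256
step 11: add red to get rrbbbrrbrbr; options L={ -2; -3/2; -5/4; -39/32; -155/128 } R={ -309/256; -77/64; -19/16; -9/8; -1; 0 } -> -619/512
step 12: add blue to get rrbbbrrbrbrb; options L={ -2; -3/2; -5/4; -39/32; -155/128; -619/512 } R={ -309/256; -77/64; -19/16; -9/8; -1; 0 } -> -1237/1024
step 13: add red to get rrbbbrrbrbrbr; options L={ -2; -3/2; -5/4; -39/32; -155/128; -619/512 } R={ -1237/1024; -309/256; -77/64; -19/16; -9/8; -1; 0 } -> -2475/2048
step 14: add red to get rrbbbrrbrbrbrr; options L={ -2; -3/2; -5/4; -39/32; -155/128; -619/512 } R={ -2475/2048; -1237/1024; -309/256; -77/64; -19/16; -9/8; -1; 0 } -> -4951/4096
step 15: add blue to get rrbbbrrbrbrbrrb; options L={ -2; -3/2; -5/4; -39/32; -155/128; -619/512; -4951/4096 } R={ -2475/2048; -1237/1024; -309/256; -77/64; -19/16; -9/8; -1; 0 } -> -9901/8192

-9901/8192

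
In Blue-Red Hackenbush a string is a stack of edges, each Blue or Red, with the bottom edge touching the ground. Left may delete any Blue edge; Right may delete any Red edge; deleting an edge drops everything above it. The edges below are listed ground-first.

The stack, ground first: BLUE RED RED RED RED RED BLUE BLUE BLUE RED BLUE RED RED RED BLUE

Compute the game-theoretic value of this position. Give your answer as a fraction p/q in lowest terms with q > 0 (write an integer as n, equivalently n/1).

931/16384

G_1 [B]  L=[0]  R=[]  = 1
G_2 [BR]  L=[0]  R=[1]  = 1/2
G_3 [BRR]  L=[0]  R=[1/2,1]  = 1/4
G_4 [BRRR]  L=[0]  R=[1/4,1/2,1]  = 1/8
G_5 [BRRRR]  L=[0]  R=[1/8,1/4,1/2,1]  = 1/16
G_6 [BRRRRR]  L=[0]  R=[1/16,1/8,1/4,1/2,1]  = 1/32
G_7 [BRRRRRB]  L=[0,1/32]  R=[1/16,1/8,1/4,1/2,1]  = 3/64
G_8 [BRRRRRBB]  L=[0,1/32,3/64]  R=[1/16,1/8,1/4,1/2,1]  = 7/128
G_9 [BRRRRRBBB]  L=[0,1/32,3/64,7/128]  R=[1/16,1/8,1/4,1/2,1]  = 15/256
G_10 [BRRRRRBBBR]  L=[0,1/32,3/64,7/128]  R=[15/256,1/16,1/8,1/4,1/2,1]  = 29/512
G_11 [BRRRRRBBBRB]  L=[0,1/32,3/64,7/128,29/512]  R=[15/256,1/16,1/8,1/4,1/2,1]  = 59/1024
G_12 [BRRRRRBBBRBR]  L=[0,1/32,3/64,7/128,29/512]  R=[59/1024,15/256,1/16,1/8,1/4,1/2,1]  = 117/2048
G_13 [BRRRRRBBBRBRR]  L=[0,1/32,3/64,7/128,29/512]  R=[117/2048,59/1024,15/256,1/16,1/8,1/4,1/2,1]  = 233/4096
G_14 [BRRRRRBBBRBRRR]  L=[0,1/32,3/64,7/128,29/512]  R=[233/4096,117/2048,59/1024,15/256,1/16,1/8,1/4,1/2,1]  = 465/8192
G_15 [BRRRRRBBBRBRRRB]  L=[0,1/32,3/64,7/128,29/512,465/8192]  R=[233/4096,117/2048,59/1024,15/256,1/16,1/8,1/4,1/2,1]  = 931/16384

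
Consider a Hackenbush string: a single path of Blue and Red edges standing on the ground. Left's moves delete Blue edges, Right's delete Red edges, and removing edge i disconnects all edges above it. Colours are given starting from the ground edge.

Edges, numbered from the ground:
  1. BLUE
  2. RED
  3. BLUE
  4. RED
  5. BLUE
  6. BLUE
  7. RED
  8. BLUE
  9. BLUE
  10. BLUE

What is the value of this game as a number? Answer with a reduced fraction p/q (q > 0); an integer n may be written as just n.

367/512

1 of 10 · B · max L 0 · min R +∞ = 1
2 of 10 · BR · max L 0 · min R 1 = 1/2
3 of 10 · BRB · max L 1/2 · min R 1 = 3/4
4 of 10 · BRBR · max L 1/2 · min R 3/4 = 5/8
5 of 10 · BRBRB · max L 5/8 · min R 3/4 = 11/16
6 of 10 · BRBRBB · max L 11/16 · min R 3/4 = 23/32
7 of 10 · BRBRBBR · max L 11/16 · min R 23/32 = 45/64
8 of 10 · BRBRBBRB · max L 45/64 · min R 23/32 = 91/128
9 of 10 · BRBRBBRBB · max L 91/128 · min R 23/32 = 183/256
10 of 10 · BRBRBBRBBB · max L 183/256 · min R 23/32 = 367/512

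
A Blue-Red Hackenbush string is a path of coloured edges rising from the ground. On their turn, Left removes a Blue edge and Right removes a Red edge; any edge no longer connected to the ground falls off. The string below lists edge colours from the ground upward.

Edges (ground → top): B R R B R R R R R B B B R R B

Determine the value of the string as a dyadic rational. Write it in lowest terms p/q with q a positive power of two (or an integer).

Prefix values for B R R B R R R R R B B B R R B via {L|R} + simplicity:
B: Left { 0 }, Right { · } so simplest 1
BR: Left { 0 }, Right { 1 } so simplest 1/2
BRR: Left { 0 }, Right { 1/2 1 } so simplest 1/4
BRRB: Left { 0 1/4 }, Right { 1/2 1 } so simplest 3/8
BRRBR: Left { 0 1/4 }, Right { 3/8 1/2 1 } so simplest 5/16
BRRBRR: Left { 0 1/4 }, Right { 5/16 3/8 1/2 1 } so simplest 9/32
BRRBRRR: Left { 0 1/4 }, Right { 9/32 5/16 3/8 1/2 1 } so simplest 17/64
BRRBRRRR: Left { 0 1/4 }, Right { 17/64 9/32 5/16 3/8 1/2 1 } so simplest 33/128
BRRBRRRRR: Left { 0 1/4 }, Right { 33/128 17/64 9/32 5/16 3/8 1/2 1 } so simplest 65/256
BRRBRRRRRB: Left { 0 1/4 65/256 }, Right { 33/128 17/64 9/32 5/16 3/8 1/2 1 } so simplest 131/512
BRRBRRRRRBB: Left { 0 1/4 65/256 131/512 }, Right { 33/128 17/64 9/32 5/16 3/8 1/2 1 } so simplest 263/1024
BRRBRRRRRBBB: Left { 0 1/4 65/256 131/512 263/1024 }, Right { 33/128 17/64 9/32 5/16 3/8 1/2 1 } so simplest 527/2048
BRRBRRRRRBBBR: Left { 0 1/4 65/256 131/512 263/1024 }, Right { 527/2048 33/128 17/64 9/32 5/16 3/8 1/2 1 } so simplest 1053/4096
BRRBRRRRRBBBRR: Left { 0 1/4 65/256 131/512 263/1024 }, Right { 1053/4096 527/2048 33/128 17/64 9/32 5/16 3/8 1/2 1 } so simplest 2105/8192
BRRBRRRRRBBBRRB: Left { 0 1/4 65/256 131/512 263/1024 2105/8192 }, Right { 1053/4096 527/2048 33/128 17/64 9/32 5/16 3/8 1/2 1 } so simplest 4211/16384

4211/16384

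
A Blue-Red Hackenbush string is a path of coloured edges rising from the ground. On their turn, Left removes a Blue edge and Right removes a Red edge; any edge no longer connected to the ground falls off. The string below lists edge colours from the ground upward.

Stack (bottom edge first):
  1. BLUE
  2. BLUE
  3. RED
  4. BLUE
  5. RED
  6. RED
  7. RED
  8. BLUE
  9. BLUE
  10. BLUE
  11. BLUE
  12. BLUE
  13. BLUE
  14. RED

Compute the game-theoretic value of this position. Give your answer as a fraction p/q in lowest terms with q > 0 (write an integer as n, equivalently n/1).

B: Left { 0 }, Right { none } ⇒ simplest 1
BB: Left { 0,1 }, Right { none } ⇒ simplest 2
BBR: Left { 0,1 }, Right { 2 } ⇒ simplest 3/2
BBRB: Left { 0,1,3/2 }, Right { 2 } ⇒ simplest 7/4
BBRBR: Left { 0,1,3/2 }, Right { 7/4,2 } ⇒ simplest 13/8
BBRBRR: Left { 0,1,3/2 }, Right { 13/8,7/4,2 } ⇒ simplest 25/16
BBRBRRR: Left { 0,1,3/2 }, Right { 25/16,13/8,7/4,2 } ⇒ simplest 49/32
BBRBRRRB: Left { 0,1,3/2,49/32 }, Right { 25/16,13/8,7/4,2 } ⇒ simplest 99/64
BBRBRRRBB: Left { 0,1,3/2,49/32,99/64 }, Right { 25/16,13/8,7/4,2 } ⇒ simplest 199/128
BBRBRRRBBB: Left { 0,1,3/2,49/32,99/64,199/128 }, Right { 25/16,13/8,7/4,2 } ⇒ simplest 399/256
BBRBRRRBBBB: Left { 0,1,3/2,49/32,99/64,199/128,399/256 }, Right { 25/16,13/8,7/4,2 } ⇒ simplest 799/512
BBRBRRRBBBBB: Left { 0,1,3/2,49/32,99/64,199/128,399/256,799/512 }, Right { 25/16,13/8,7/4,2 } ⇒ simplest 1599/1024
BBRBRRRBBBBBB: Left { 0,1,3/2,49/32,99/64,199/128,399/256,799/512,1599/1024 }, Right { 25/16,13/8,7/4,2 } ⇒ simplest 3199/2048
BBRBRRRBBBBBBR: Left { 0,1,3/2,49/32,99/64,199/128,399/256,799/512,1599/1024 }, Right { 3199/2048,25/16,13/8,7/4,2 } ⇒ simplest 6397/4096

6397/4096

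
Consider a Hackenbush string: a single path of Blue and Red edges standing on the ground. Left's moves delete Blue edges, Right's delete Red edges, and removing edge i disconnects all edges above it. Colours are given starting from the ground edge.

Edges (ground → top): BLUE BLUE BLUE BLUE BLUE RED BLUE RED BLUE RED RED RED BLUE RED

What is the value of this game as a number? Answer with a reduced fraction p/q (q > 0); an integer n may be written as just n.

Recurse on prefixes of the 14-edge string BLUE BLUE BLUE BLUE BLUE RED BLUE RED BLUE RED RED RED BLUE RED:
val(B) = { 0 | (no moves) } ⇒ 1
val(BB) = { 0 1 | (no moves) } ⇒ 2
val(BBB) = { 0 1 2 | (no moves) } ⇒ 3
val(BBBB) = { 0 1 2 3 | (no moves) } ⇒ 4
val(BBBBB) = { 0 1 2 3 4 | (no moves) } ⇒ 5
val(BBBBBR) = { 0 1 2 3 4 | 5 } ⇒ 9/2
val(BBBBBRB) = { 0 1 2 3 4 9/2 | 5 } ⇒ 19/4
val(BBBBBRBR) = { 0 1 2 3 4 9/2 | 19/4 5 } ⇒ 37/8
val(BBBBBRBRB) = { 0 1 2 3 4 9/2 37/8 | 19/4 5 } ⇒ 75/16
val(BBBBBRBRBR) = { 0 1 2 3 4 9/2 37/8 | 75/16 19/4 5 } ⇒ 149/32
val(BBBBBRBRBRR) = { 0 1 2 3 4 9/2 37/8 | 149/32 75/16 19/4 5 } ⇒ 297/64
val(BBBBBRBRBRRR) = { 0 1 2 3 4 9/2 37/8 | 297/64 149/32 75/16 19/4 5 } ⇒ 593/128
val(BBBBBRBRBRRRB) = { 0 1 2 3 4 9/2 37/8 593/128 | 297/64 149/32 75/16 19/4 5 } ⇒ 1187/256
val(BBBBBRBRBRRRBR) = { 0 1 2 3 4 9/2 37/8 593/128 | 1187/256 297/64 149/32 75/16 19/4 5 } ⇒ 2373/512

2373/512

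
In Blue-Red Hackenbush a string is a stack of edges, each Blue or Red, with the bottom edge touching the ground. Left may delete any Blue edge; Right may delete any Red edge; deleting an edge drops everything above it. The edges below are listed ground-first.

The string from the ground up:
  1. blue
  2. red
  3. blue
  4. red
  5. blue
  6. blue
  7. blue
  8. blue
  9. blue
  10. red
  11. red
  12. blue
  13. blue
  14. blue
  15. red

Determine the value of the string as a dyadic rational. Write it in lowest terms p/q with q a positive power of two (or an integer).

Prefix values for blue red blue red blue blue blue blue blue red red blue blue blue red via {L|R} + simplicity:
step 1: add blue to get b; options L={ 0 } R={ none } → 1
step 2: add red to get br; options L={ 0 } R={ 1 } → 1/2
step 3: add blue to get brb; options L={ 0, 1/2 } R={ 1 } → 3/4
step 4: add red to get brbr; options L={ 0, 1/2 } R={ 3/4, 1 } → 5/8
step 5: add blue to get brbrb; options L={ 0, 1/2, 5/8 } R={ 3/4, 1 } → 11/16
step 6: add blue to get brbrbb; options L={ 0, 1/2, 5/8, 11/16 } R={ 3/4, 1 } → 23/32
step 7: add blue to get brbrbbb; options L={ 0, 1/2, 5/8, 11/16, 23/32 } R={ 3/4, 1 } → 47/64
step 8: add blue to get brbrbbbb; options L={ 0, 1/2, 5/8, 11/16, 23/32, 47/64 } R={ 3/4, 1 } → 95/128
step 9: add blue to get brbrbbbbb; options L={ 0, 1/2, 5/8, 11/16, 23/32, 47/64, 95/128 } R={ 3/4, 1 } → 191/256
step 10: add red to get brbrbbbbbr; options L={ 0, 1/2, 5/8, 11/16, 23/32, 47/64, 95/128 } R={ 191/256, 3/4, 1 } → 381/512
step 11: add red to get brbrbbbbbrr; options L={ 0, 1/2, 5/8, 11/16, 23/32, 47/64, 95/128 } R={ 381/512, 191/256, 3/4, 1 } → 761/1024
step 12: add blue to get brbrbbbbbrrb; options L={ 0, 1/2, 5/8, 11/16, 23/32, 47/64, 95/128, 761/1024 } R={ 381/512, 191/256, 3/4, 1 } → 1523/2048
step 13: add blue to get brbrbbbbbrrbb; options L={ 0, 1/2, 5/8, 11/16, 23/32, 47/64, 95/128, 761/1024, 1523/2048 } R={ 381/512, 191/256, 3/4, 1 } → 3047/4096
step 14: add blue to get brbrbbbbbrrbbb; options L={ 0, 1/2, 5/8, 11/16, 23/32, 47/64, 95/128, 761/1024, 1523/2048, 3047/4096 } R={ 381/512, 191/256, 3/4, 1 } → 6095/8192
step 15: add red to get brbrbbbbbrrbbbr; options L={ 0, 1/2, 5/8, 11/16, 23/32, 47/64, 95/128, 761/1024, 1523/2048, 3047/4096 } R={ 6095/8192, 381/512, 191/256, 3/4, 1 } → 12189/16384

12189/16384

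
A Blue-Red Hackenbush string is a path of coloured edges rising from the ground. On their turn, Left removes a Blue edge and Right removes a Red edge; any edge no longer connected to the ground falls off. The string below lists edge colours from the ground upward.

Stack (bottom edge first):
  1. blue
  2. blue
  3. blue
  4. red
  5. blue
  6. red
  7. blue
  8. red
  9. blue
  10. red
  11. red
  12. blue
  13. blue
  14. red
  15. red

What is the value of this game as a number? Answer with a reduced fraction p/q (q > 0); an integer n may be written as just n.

Build val(s[:k]) for k = 1..15, string s = blue blue blue red blue red blue red blue red red blue blue red red.
val(b) = { 0 | ∅ } ⇒ 1
val(bb) = { 0; 1 | ∅ } ⇒ 2
val(bbb) = { 0; 1; 2 | ∅ } ⇒ 3
val(bbbr) = { 0; 1; 2 | 3 } ⇒ 5/2
val(bbbrb) = { 0; 1; 2; 5/2 | 3 } ⇒ 11/4
val(bbbrbr) = { 0; 1; 2; 5/2 | 11/4; 3 } ⇒ 21/8
val(bbbrbrb) = { 0; 1; 2; 5/2; 21/8 | 11/4; 3 } ⇒ 43/16
val(bbbrbrbr) = { 0; 1; 2; 5/2; 21/8 | 43/16; 11/4; 3 } ⇒ 85/32
val(bbbrbrbrb) = { 0; 1; 2; 5/2; 21/8; 85/32 | 43/16; 11/4; 3 } ⇒ 171/64
val(bbbrbrbrbr) = { 0; 1; 2; 5/2; 21/8; 85/32 | 171/64; 43/16; 11/4; 3 } ⇒ 341/128
val(bbbrbrbrbrr) = { 0; 1; 2; 5/2; 21/8; 85/32 | 341/128; 171/64; 43/16; 11/4; 3 } ⇒ 681/256
val(bbbrbrbrbrrb) = { 0; 1; 2; 5/2; 21/8; 85/32; 681/256 | 341/128; 171/64; 43/16; 11/4; 3 } ⇒ 1363/512
val(bbbrbrbrbrrbb) = { 0; 1; 2; 5/2; 21/8; 85/32; 681/256; 1363/512 | 341/128; 171/64; 43/16; 11/4; 3 } ⇒ 2727/1024
val(bbbrbrbrbrrbbr) = { 0; 1; 2; 5/2; 21/8; 85/32; 681/256; 1363/512 | 2727/1024; 341/128; 171/64; 43/16; 11/4; 3 } ⇒ 5453/2048
val(bbbrbrbrbrrbbrr) = { 0; 1; 2; 5/2; 21/8; 85/32; 681/256; 1363/512 | 5453/2048; 2727/1024; 341/128; 171/64; 43/16; 11/4; 3 } ⇒ 10905/4096

10905/4096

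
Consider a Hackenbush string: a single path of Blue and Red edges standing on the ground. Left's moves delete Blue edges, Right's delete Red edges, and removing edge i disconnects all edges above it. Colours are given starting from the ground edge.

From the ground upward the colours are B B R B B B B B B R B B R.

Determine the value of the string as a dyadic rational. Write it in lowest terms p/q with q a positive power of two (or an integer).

Build v(s[:k]) for k = 1..13, string s = B B R B B B B B B R B B R.
edge 1 of 13 (B): { 0 | none } — 1
edge 2 of 13 (B): { 0,1 | none } — 2
edge 3 of 13 (R): { 0,1 | 2 } — 3/2
edge 4 of 13 (B): { 0,1,3/2 | 2 } — 7/4
edge 5 of 13 (B): { 0,1,3/2,7/4 | 2 } — 15/8
edge 6 of 13 (B): { 0,1,3/2,7/4,15/8 | 2 } — 31/16
edge 7 of 13 (B): { 0,1,3/2,7/4,15/8,31/16 | 2 } — 63/32
edge 8 of 13 (B): { 0,1,3/2,7/4,15/8,31/16,63/32 | 2 } — 127/64
edge 9 of 13 (B): { 0,1,3/2,7/4,15/8,31/16,63/32,127/64 | 2 } — 255/128
edge 10 of 13 (R): { 0,1,3/2,7/4,15/8,31/16,63/32,127/64 | 255/128,2 } — 509/256
edge 11 of 13 (B): { 0,1,3/2,7/4,15/8,31/16,63/32,127/64,509/256 | 255/128,2 } — 1019/512
edge 12 of 13 (B): { 0,1,3/2,7/4,15/8,31/16,63/32,127/64,509/256,1019/512 | 255/128,2 } — 2039/1024
edge 13 of 13 (R): { 0,1,3/2,7/4,15/8,31/16,63/32,127/64,509/256,1019/512 | 2039/1024,255/128,2 } — 4077/2048

4077/2048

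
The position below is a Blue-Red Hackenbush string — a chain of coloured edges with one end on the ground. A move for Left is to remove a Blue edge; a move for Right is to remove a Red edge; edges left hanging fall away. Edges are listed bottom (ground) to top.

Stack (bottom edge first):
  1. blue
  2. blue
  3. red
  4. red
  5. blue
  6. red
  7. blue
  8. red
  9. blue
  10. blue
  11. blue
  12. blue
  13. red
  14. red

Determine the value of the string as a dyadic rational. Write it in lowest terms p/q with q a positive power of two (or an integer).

5497/4096

Recurse on prefixes of the 14-edge string blue blue red red blue red blue red blue blue blue blue red red:
b: Left { 0 }, Right { · } => simplest 1
bb: Left { 0, 1 }, Right { · } => simplest 2
bbr: Left { 0, 1 }, Right { 2 } => simplest 3/2
bbrr: Left { 0, 1 }, Right { 3/2, 2 } => simplest 5/4
bbrrb: Left { 0, 1, 5/4 }, Right { 3/2, 2 } => simplest 11/8
bbrrbr: Left { 0, 1, 5/4 }, Right { 11/8, 3/2, 2 } => simplest 21/16
bbrrbrb: Left { 0, 1, 5/4, 21/16 }, Right { 11/8, 3/2, 2 } => simplest 43/32
bbrrbrbr: Left { 0, 1, 5/4, 21/16 }, Right { 43/32, 11/8, 3/2, 2 } => simplest 85/64
bbrrbrbrb: Left { 0, 1, 5/4, 21/16, 85/64 }, Right { 43/32, 11/8, 3/2, 2 } => simplest 171/128
bbrrbrbrbb: Left { 0, 1, 5/4, 21/16, 85/64, 171/128 }, Right { 43/32, 11/8, 3/2, 2 } => simplest 343/256
bbrrbrbrbbb: Left { 0, 1, 5/4, 21/16, 85/64, 171/128, 343/256 }, Right { 43/32, 11/8, 3/2, 2 } => simplest 687/512
bbrrbrbrbbbb: Left { 0, 1, 5/4, 21/16, 85/64, 171/128, 343/256, 687/512 }, Right { 43/32, 11/8, 3/2, 2 } => simplest 1375/1024
bbrrbrbrbbbbr: Left { 0, 1, 5/4, 21/16, 85/64, 171/128, 343/256, 687/512 }, Right { 1375/1024, 43/32, 11/8, 3/2, 2 } => simplest 2749/2048
bbrrbrbrbbbbrr: Left { 0, 1, 5/4, 21/16, 85/64, 171/128, 343/256, 687/512 }, Right { 2749/2048, 1375/1024, 43/32, 11/8, 3/2, 2 } => simplest 5497/4096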